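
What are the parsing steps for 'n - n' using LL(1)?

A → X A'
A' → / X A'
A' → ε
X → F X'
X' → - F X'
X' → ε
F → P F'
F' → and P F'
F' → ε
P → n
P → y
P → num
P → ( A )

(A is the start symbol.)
Stack is shown with the top on the left.

Stack         Input    Action
-----------------------------
A $           n - n $  output A → X A'
X A' $        n - n $  output X → F X'
F X' A' $     n - n $  output F → P F'
P F' X' A' $  n - n $  output P → n
n F' X' A' $  n - n $  match 'n'
F' X' A' $    - n $    output F' → ε
X' A' $       - n $    output X' → - F X'
- F X' A' $   - n $    match '-'
F X' A' $     n $      output F → P F'
P F' X' A' $  n $      output P → n
n F' X' A' $  n $      match 'n'
F' X' A' $    $        output F' → ε
X' A' $       $        output X' → ε
A' $          $        output A' → ε
$             $        accept

The string is accepted.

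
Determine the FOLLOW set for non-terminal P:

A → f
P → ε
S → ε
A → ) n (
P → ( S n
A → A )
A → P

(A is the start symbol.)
To compute FOLLOW(P), find every occurrence of P on a right-hand side N → α P β: add FIRST(β) \ {ε}, and if β is empty or nullable also add FOLLOW(N). Iterate to a fixed point.

In A → P: P is at the end, add FOLLOW(A)

The FOLLOW sets referred to above (computed the same way, to a fixed point):
  FOLLOW(A) = { $, ')' }

Taking the union: FOLLOW(P) = { $, ')' }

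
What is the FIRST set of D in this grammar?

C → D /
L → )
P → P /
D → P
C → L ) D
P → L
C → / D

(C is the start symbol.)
{ ')' }

FIRST sets of the other non-terminals involved (by the same procedure, iterated to a fixed point):
  FIRST(P) = { ')' }

From D → P:
  - P is a non-terminal: add FIRST(P) \ {ε} = { ')' }
    P is not nullable, so stop

Collecting: FIRST(D) = { ')' }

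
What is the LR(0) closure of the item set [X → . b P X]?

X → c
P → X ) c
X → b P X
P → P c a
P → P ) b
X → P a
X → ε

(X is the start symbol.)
Start with: [X → . b P X]
The dot precedes the terminal b, so nothing is added.

CLOSURE = { [X → . b P X] }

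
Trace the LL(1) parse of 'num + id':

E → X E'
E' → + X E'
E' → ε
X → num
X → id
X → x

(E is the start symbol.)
LL(1) parsing maintains a stack (initially the start symbol over $) and the input. At each step: if the stack top is a terminal, match it against the current input token; if it is a non-terminal N, replace it with the RHS of M[N, lookahead] (the unique production whose predict set contains the lookahead).

Stack is shown with the top on the left.

Stack     Input       Action
----------------------------
E $       num + id $  output E → X E'
X E' $    num + id $  output X → num
num E' $  num + id $  match 'num'
E' $      + id $      output E' → + X E'
+ X E' $  + id $      match '+'
X E' $    id $        output X → id
id E' $   id $        match 'id'
E' $      $           output E' → ε
$         $           accept

The string is accepted.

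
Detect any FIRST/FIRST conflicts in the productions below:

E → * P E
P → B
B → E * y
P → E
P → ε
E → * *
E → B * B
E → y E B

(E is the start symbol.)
Yes. E → '*' P E / E → '*' '*' on { '*' }; E → '*' P E / E → B '*' B on { '*' }; E → '*' '*' / E → B '*' B on { '*' }; E → B '*' B / E → y E B on { 'y' }; P → B / P → E on { '*', 'y' }

FIRST sets of the non-terminals at (or reachable through a nullable prefix from) the front of some alternative:
  FIRST(B) = { '*', 'y' }
  FIRST(E) = { '*', 'y' }

Productions for E:
  E → * P E: FIRST = { '*' }
  E → * *: FIRST = { '*' }
  E → B * B: FIRST = { '*', 'y' }
  E → y E B: FIRST = { 'y' }
Productions for P:
  P → B: FIRST = { '*', 'y' }
  P → E: FIRST = { '*', 'y' }
  P → ε: FIRST = { ε }
B has only one production, so no FIRST/FIRST conflict is possible there.

Conflict for E: E → * P E and E → * *
  Overlap: { '*' }
Conflict for E: E → * P E and E → B * B
  Overlap: { '*' }
Conflict for E: E → * * and E → B * B
  Overlap: { '*' }
Conflict for E: E → B * B and E → y E B
  Overlap: { 'y' }
Conflict for P: P → B and P → E
  Overlap: { '*', 'y' }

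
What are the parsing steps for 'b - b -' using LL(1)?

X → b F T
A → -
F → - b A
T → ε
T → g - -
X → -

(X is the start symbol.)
LL(1) parsing maintains a stack (initially the start symbol over $) and the input. At each step: if the stack top is a terminal, match it against the current input token; if it is a non-terminal N, replace it with the RHS of M[N, lookahead] (the unique production whose predict set contains the lookahead).

Stack is shown with the top on the left.

Stack      Input      Action
----------------------------
X $        b - b - $  output X → b F T
b F T $    b - b - $  match 'b'
F T $      - b - $    output F → - b A
- b A T $  - b - $    match '-'
b A T $    b - $      match 'b'
A T $      - $        output A → -
- T $      - $        match '-'
T $        $          output T → ε
$          $          accept

The string is accepted.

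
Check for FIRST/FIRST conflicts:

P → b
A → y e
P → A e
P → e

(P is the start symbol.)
FIRST sets of the non-terminals at (or reachable through a nullable prefix from) the front of some alternative:
  FIRST(A) = { 'y' }

Productions for P:
  P → b: FIRST = { 'b' }
  P → A e: FIRST = { 'y' }
  P → e: FIRST = { 'e' }
A has only one production, so no FIRST/FIRST conflict is possible there.

All alternatives of each non-terminal have pairwise disjoint FIRST sets.

Answer: No FIRST/FIRST conflicts.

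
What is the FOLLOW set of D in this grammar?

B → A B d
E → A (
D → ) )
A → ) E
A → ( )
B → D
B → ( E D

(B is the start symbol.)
To compute FOLLOW(D), find every occurrence of D on a right-hand side N → α D β: add FIRST(β) \ {ε}, and if β is empty or nullable also add FOLLOW(N). Iterate to a fixed point.

In B → D: D is at the end, add FOLLOW(B)
In B → ( E D: D is at the end, add FOLLOW(B)

The FOLLOW sets referred to above (computed the same way, to a fixed point):
  FOLLOW(B) = { $, 'd' }

Taking the union: FOLLOW(D) = { $, 'd' }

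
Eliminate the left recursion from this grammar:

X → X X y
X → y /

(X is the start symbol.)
X → y / X'
X' → X y X'
X' → ε

X is directly left-recursive. The standard transformation for
  A → A α₁ | ... | A α_m | β₁ | ... | β_n
is
  A  → β₁ A' | ... | β_n A'
  A' → α₁ A' | ... | α_m A' | ε

X → y / becomes X → y / X'
X → X X y becomes X' → X y X'
Add X' → ε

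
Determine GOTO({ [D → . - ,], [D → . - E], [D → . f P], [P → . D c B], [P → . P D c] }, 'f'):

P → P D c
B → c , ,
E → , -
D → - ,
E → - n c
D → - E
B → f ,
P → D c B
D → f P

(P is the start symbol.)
GOTO(I, 'f') = CLOSURE({ [A → αX.β] : [A → α.Xβ] ∈ I, X = 'f' })

Items with dot before 'f', with the dot advanced:
  [D → . f P] → [D → f . P]
Closure of the advanced items:
  [D → f . P] has the dot before P: add [P → . P D c], [P → . D c B]
  [P → . D c B] has the dot before D: add [D → . - ,], [D → . - E], [D → . f P]

GOTO = { [D → . - ,], [D → . - E], [D → . f P], [D → f . P], [P → . D c B], [P → . P D c] }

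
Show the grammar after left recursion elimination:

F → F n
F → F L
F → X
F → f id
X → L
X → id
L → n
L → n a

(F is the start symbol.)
F → X F'
F → f id F'
F' → n F'
F' → L F'
F' → ε
X → L
X → id
L → n
L → n a

F is directly left-recursive. The standard transformation for
  A → A α₁ | ... | A α_m | β₁ | ... | β_n
is
  A  → β₁ A' | ... | β_n A'
  A' → α₁ A' | ... | α_m A' | ε

F → X becomes F → X F'
F → f id becomes F → f id F'
F → F n becomes F' → n F'
F → F L becomes F' → L F'
Add F' → ε

Productions for other non-terminals are unchanged:
  X → L
  X → id
  L → n
  L → n a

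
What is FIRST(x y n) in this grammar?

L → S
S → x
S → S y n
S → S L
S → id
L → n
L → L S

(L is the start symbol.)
To compute FIRST(x y n), process the symbols left to right:
Symbol x is a terminal. Add 'x' and stop.
FIRST(x y n) = { 'x' }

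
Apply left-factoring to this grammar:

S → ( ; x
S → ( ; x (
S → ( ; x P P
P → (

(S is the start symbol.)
S → ( ; x S'
S' → ε
S' → (
S' → P P
P → (

Left-factoring transforms A → αβ₁ | αβ₂ into A → αA' and A' → β₁ | β₂
(α is the longest common prefix among the alternatives). Repeat until
no nonterminal has two alternatives with a common prefix.

Round 1: S has alternatives sharing prefix '( ; x'. Introduce S': S → ( ; x S'
  Add: S' → ε
  Add: S' → (
  Add: S' → P P

No remaining common prefixes — done.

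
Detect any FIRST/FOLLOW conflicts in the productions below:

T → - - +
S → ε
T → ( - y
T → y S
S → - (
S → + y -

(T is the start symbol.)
A FIRST/FOLLOW conflict occurs when a non-terminal N has a nullable alternative N → β (β ⇒* ε) and another alternative N → α with FIRST(α) ∩ FOLLOW(N) ≠ ∅: on such a lookahead the parser cannot decide between expanding α and letting N vanish via β.

Nullable non-terminals: S.

S: nullable alternative(s) S → ε; FOLLOW(S) = { $ }
  S → ε: FIRST \ {ε} = { } — this is the only nullable alternative, skip
  S → - (: FIRST \ {ε} = { '-' } — disjoint from FOLLOW(S)
  S → + y -: FIRST \ {ε} = { '+' } — disjoint from FOLLOW(S)

T has no nullable alternative, so no FIRST/FOLLOW check is needed there.

No FIRST/FOLLOW conflicts found.

Answer: No FIRST/FOLLOW conflicts.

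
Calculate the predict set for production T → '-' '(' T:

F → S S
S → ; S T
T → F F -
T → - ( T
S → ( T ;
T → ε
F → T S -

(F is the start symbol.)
PREDICT(T → '-' '(' T) = (FIRST(RHS) \ {ε}) ∪ (FOLLOW(T) if ε ∈ FIRST(RHS), i.e. RHS ⇒* ε)
FIRST('-' '(' T) = { '-' }
ε ∉ FIRST('-' '(' T), so FOLLOW(T) is not added.
PREDICT(T → '-' '(' T) = { '-' }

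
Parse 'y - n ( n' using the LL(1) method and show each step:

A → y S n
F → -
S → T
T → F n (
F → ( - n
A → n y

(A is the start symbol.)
LL(1) parsing maintains a stack (initially the start symbol over $) and the input. At each step: if the stack top is a terminal, match it against the current input token; if it is a non-terminal N, replace it with the RHS of M[N, lookahead] (the unique production whose predict set contains the lookahead).

Stack is shown with the top on the left.

Stack      Input        Action
------------------------------
A $        y - n ( n $  output A → y S n
y S n $    y - n ( n $  match 'y'
S n $      - n ( n $    output S → T
T n $      - n ( n $    output T → F n (
F n ( n $  - n ( n $    output F → -
- n ( n $  - n ( n $    match '-'
n ( n $    n ( n $      match 'n'
( n $      ( n $        match '('
n $        n $          match 'n'
$          $            accept

The string is accepted.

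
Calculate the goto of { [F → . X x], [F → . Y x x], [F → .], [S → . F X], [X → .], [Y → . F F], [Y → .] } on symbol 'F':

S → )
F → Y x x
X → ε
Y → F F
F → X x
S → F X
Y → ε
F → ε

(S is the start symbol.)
{ [F → . X x], [F → . Y x x], [F → .], [S → F . X], [X → .], [Y → . F F], [Y → .], [Y → F . F] }

GOTO(I, 'F') = CLOSURE({ [A → αX.β] : [A → α.Xβ] ∈ I, X = 'F' })

Items with dot before 'F', with the dot advanced:
  [S → . F X] → [S → F . X]
  [Y → . F F] → [Y → F . F]
Closure of the advanced items:
  [S → F . X] has the dot before X: add [X → .]
  [Y → F . F] has the dot before F: add [F → . Y x x], [F → . X x], [F → .]
  [F → . Y x x] has the dot before Y: add [Y → . F F], [Y → .]

GOTO = { [F → . X x], [F → . Y x x], [F → .], [S → F . X], [X → .], [Y → . F F], [Y → .], [Y → F . F] }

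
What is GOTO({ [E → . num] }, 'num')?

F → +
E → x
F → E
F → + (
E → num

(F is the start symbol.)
{ [E → num .] }

GOTO(I, 'num') = CLOSURE({ [A → αX.β] : [A → α.Xβ] ∈ I, X = 'num' })

Items with dot before 'num', with the dot advanced:
  [E → . num] → [E → num .]
Closure adds nothing (no advanced item has the dot before a non-terminal).

GOTO = { [E → num .] }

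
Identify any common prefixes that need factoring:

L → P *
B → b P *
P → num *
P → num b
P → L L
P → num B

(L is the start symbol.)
Left-factoring is needed when two productions for the same non-terminal
share a common prefix on the right-hand side.

Productions for P:
  P → num *
  P → num b
  P → L L
  P → num B

Found common prefix 'num' in productions for P

Answer: Yes, P has productions with common prefix 'num'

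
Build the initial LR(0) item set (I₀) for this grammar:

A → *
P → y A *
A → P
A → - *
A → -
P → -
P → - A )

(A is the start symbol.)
{ [A → . *], [A → . - *], [A → . -], [A → . P], [A' → . A], [P → . - A )], [P → . -], [P → . y A *] }

First, augment the grammar with A' → A
I₀ = CLOSURE({ [A' → . A] }):
  [A' → . A] has the dot before A: add [A → . *], [A → . P], [A → . - *], [A → . -]
  [A → . P] has the dot before P: add [P → . y A *], [P → . -], [P → . - A )]
No further items can be added.

I₀ = { [A → . *], [A → . - *], [A → . -], [A → . P], [A' → . A], [P → . - A )], [P → . -], [P → . y A *] }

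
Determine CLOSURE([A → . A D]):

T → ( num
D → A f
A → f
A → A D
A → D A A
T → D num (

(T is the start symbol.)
Start with: [A → . A D]
  [A → . A D] has the dot before A: add [A → . f], [A → . D A A]
  [A → . D A A] has the dot before D: add [D → . A f]
No further items can be added.

CLOSURE = { [A → . A D], [A → . D A A], [A → . f], [D → . A f] }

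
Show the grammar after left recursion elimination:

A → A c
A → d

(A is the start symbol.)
A → d A'
A' → c A'
A' → ε

A is directly left-recursive. The standard transformation for
  A → A α₁ | ... | A α_m | β₁ | ... | β_n
is
  A  → β₁ A' | ... | β_n A'
  A' → α₁ A' | ... | α_m A' | ε

A → d becomes A → d A'
A → A c becomes A' → c A'
Add A' → ε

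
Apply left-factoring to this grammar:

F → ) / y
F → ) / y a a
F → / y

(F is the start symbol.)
Left-factoring transforms A → αβ₁ | αβ₂ into A → αA' and A' → β₁ | β₂
(α is the longest common prefix among the alternatives). Repeat until
no nonterminal has two alternatives with a common prefix.

Round 1: F has alternatives sharing prefix ') / y'. Introduce F': F → ) / y F'
  Add: F' → ε
  Add: F' → a a

No remaining common prefixes — done.

Resulting grammar:
F → ) / y F'
F' → ε
F' → a a
F → / y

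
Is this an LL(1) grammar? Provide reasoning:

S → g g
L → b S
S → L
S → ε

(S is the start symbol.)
A grammar is LL(1) if for each non-terminal N with multiple productions, the predict sets of those productions are pairwise disjoint, where PREDICT(N → α) = (FIRST(α) \ {ε}) ∪ (FOLLOW(N) if α ⇒* ε).

Relevant sets:
  FIRST(L) = { 'b' }
  FOLLOW(S) = { $ }

For S:
  PREDICT(S → g g) = { 'g' }
  PREDICT(S → L) = { 'b' }
  PREDICT(S → ε) = { $ }
L has a single production, so nothing to check there.

All predict sets are disjoint. The grammar IS LL(1).

Answer: Yes, the grammar is LL(1).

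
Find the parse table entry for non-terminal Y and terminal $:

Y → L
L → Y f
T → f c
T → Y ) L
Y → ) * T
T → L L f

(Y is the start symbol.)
To find M[Y, $], we find productions for Y where $ is in the predict set (PREDICT(N → α) = (FIRST(α) \ {ε}) ∪ (FOLLOW(N) if α ⇒* ε)).

Relevant sets:
  FIRST(L) = { ')' }

Y → L: PREDICT = { ')' }
Y → ) * T: PREDICT = { ')' }

M[Y, $] is empty (no production applies)

Answer: Empty (error entry)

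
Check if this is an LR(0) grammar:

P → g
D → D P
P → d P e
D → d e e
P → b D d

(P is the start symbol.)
Augment with P' → P and build the canonical LR(0) collection (I0 = CLOSURE({[P' → . P]}), then GOTO on every symbol after a dot until no new states appear). It has 13 states:
  I0: { [P → . b D d], [P → . d P e], [P → . g], [P' → . P] }  — shift
  I1: { [P' → P .] }  — accept
  I2: { [D → . D P], [D → . d e e], [P → b . D d] }  — shift
  I3: { [P → . b D d], [P → . d P e], [P → . g], [P → d . P e] }  — shift
  I4: { [P → g .] }  — reduce
  I5: { [P → d P . e] }  — shift
  I6: { [P → d P e .] }  — reduce
  I7: { [D → D . P], [P → . b D d], [P → . d P e], [P → . g], [P → b D . d] }  — shift
  I8: { [D → d . e e] }  — shift
  I9: { [D → d e . e] }  — shift
  I10: { [D → d e e .] }  — reduce
  I11: { [D → D P .] }  — reduce
  I12: { [P → . b D d], [P → . d P e], [P → . g], [P → b D d .], [P → d . P e] }  — shift, reduce

Conflict in state I12:
  Shift-reduce conflict between [P → b D d .] and [P → . b D d]
So the grammar is NOT LR(0).

Answer: No. Shift-reduce conflict between [P → b D d .] and [P → . b D d]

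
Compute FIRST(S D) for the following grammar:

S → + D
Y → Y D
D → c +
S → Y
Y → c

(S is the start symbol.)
FIRST sets of the non-terminals involved (from the grammar, by fixed-point iteration):
  FIRST(S) = { '+', 'c' }

To compute FIRST(S D), process the symbols left to right:
Symbol S is a non-terminal. Add FIRST(S) \ {ε} = { '+', 'c' }
S is not nullable (ε ∉ FIRST(S)), so stop here.
FIRST(S D) = { '+', 'c' }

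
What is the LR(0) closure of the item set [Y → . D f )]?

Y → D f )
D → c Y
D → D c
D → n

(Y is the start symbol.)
Start with: [Y → . D f )]
  [Y → . D f )] has the dot before D: add [D → . c Y], [D → . D c], [D → . n]
No further items can be added.

CLOSURE = { [D → . D c], [D → . c Y], [D → . n], [Y → . D f )] }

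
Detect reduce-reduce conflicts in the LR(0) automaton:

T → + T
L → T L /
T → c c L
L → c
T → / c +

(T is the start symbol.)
Augment with T' → T and build the canonical LR(0) collection (I0 = CLOSURE({[T' → . T]}), then GOTO on every symbol after a dot until no new states appear). It has 14 states:
  I0: { [T → . + T], [T → . / c +], [T → . c c L], [T' → . T] }  — shift
  I1: { [T → + . T], [T → . + T], [T → . / c +], [T → . c c L] }  — shift
  I2: { [T → / . c +] }  — shift
  I3: { [T' → T .] }  — accept
  I4: { [T → c . c L] }  — shift
  I5: { [L → . T L /], [L → . c], [T → . + T], [T → . / c +], [T → . c c L], [T → c c . L] }  — shift
  I6: { [T → c c L .] }  — reduce
  I7: { [L → . T L /], [L → . c], [L → T . L /], [T → . + T], [T → . / c +], [T → . c c L] }  — shift
  I8: { [L → c .], [T → c . c L] }  — shift, reduce
  I9: { [L → T L . /] }  — shift
  I10: { [L → T L / .] }  — reduce
  I11: { [T → / c . +] }  — shift
  I12: { [T → / c + .] }  — reduce
  I13: { [T → + T .] }  — reduce

No state contains more than one complete item.

Answer: No reduce-reduce conflicts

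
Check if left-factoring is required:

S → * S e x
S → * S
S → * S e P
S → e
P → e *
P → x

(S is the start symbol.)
Left-factoring is needed when two productions for the same non-terminal
share a common prefix on the right-hand side.

Productions for S:
  S → * S e x
  S → * S
  S → * S e P
  S → e
Productions for P:
  P → e *
  P → x

Found common prefix '* S' in productions for S

Answer: Yes, S has productions with common prefix '* S'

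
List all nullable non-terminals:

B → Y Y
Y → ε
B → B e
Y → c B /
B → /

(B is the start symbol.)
{ 'B', 'Y' }

A non-terminal is nullable if it can derive ε (the empty string): either it has an ε-production, or it has a production whose right-hand side consists entirely of nullable non-terminals.

ε-productions: Y → ε
So Y is immediately nullable.
B → Y Y: every symbol on the right is nullable, so B is nullable too.
Every non-terminal is now nullable.
Nullable = { 'B', 'Y' }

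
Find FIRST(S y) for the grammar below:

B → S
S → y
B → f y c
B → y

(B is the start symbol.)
FIRST sets of the non-terminals involved (from the grammar, by fixed-point iteration):
  FIRST(S) = { 'y' }

To compute FIRST(S y), process the symbols left to right:
Symbol S is a non-terminal. Add FIRST(S) \ {ε} = { 'y' }
S is not nullable (ε ∉ FIRST(S)), so stop here.
FIRST(S y) = { 'y' }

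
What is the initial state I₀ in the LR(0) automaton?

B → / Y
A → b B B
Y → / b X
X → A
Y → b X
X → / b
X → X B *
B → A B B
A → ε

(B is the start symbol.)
{ [A → . b B B], [A → .], [B → . / Y], [B → . A B B], [B' → . B] }

First, augment the grammar with B' → B
I₀ = CLOSURE({ [B' → . B] }):
  [B' → . B] has the dot before B: add [B → . / Y], [B → . A B B]
  [B → . A B B] has the dot before A: add [A → . b B B], [A → .]
No further items can be added.

I₀ = { [A → . b B B], [A → .], [B → . / Y], [B → . A B B], [B' → . B] }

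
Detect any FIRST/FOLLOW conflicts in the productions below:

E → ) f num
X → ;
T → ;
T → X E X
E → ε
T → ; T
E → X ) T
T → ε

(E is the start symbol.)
Yes. E → X ')' T with FOLLOW(E) on { ';' }; T → ';' with FOLLOW(T) on { ';' }; T → X E X with FOLLOW(T) on { ';' }; T → ';' T with FOLLOW(T) on { ';' }

Nullable non-terminals: E, T.
FIRST sets used below: FIRST(X) = { ';' }

E: nullable alternative(s) E → ε; FOLLOW(E) = { $, ';' }
  E → ) f num: FIRST \ {ε} = { ')' } — disjoint from FOLLOW(E)
  E → ε: FIRST \ {ε} = { } — this is the only nullable alternative, skip
  E → X ) T: FIRST \ {ε} = { ';' } — overlaps FOLLOW(E) on { ';' }: CONFLICT

T: nullable alternative(s) T → ε; FOLLOW(T) = { $, ';' }
  T → ;: FIRST \ {ε} = { ';' } — overlaps FOLLOW(T) on { ';' }: CONFLICT
  T → X E X: FIRST \ {ε} = { ';' } — overlaps FOLLOW(T) on { ';' }: CONFLICT
  T → ; T: FIRST \ {ε} = { ';' } — overlaps FOLLOW(T) on { ';' }: CONFLICT
  T → ε: FIRST \ {ε} = { } — this is the only nullable alternative, skip

X has no nullable alternative, so no FIRST/FOLLOW check is needed there.

So the grammar has 4 FIRST/FOLLOW conflicts (marked CONFLICT above).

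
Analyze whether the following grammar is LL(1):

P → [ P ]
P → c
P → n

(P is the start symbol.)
Yes, the grammar is LL(1).

A grammar is LL(1) if for each non-terminal N with multiple productions, the predict sets of those productions are pairwise disjoint, where PREDICT(N → α) = (FIRST(α) \ {ε}) ∪ (FOLLOW(N) if α ⇒* ε).

For P:
  PREDICT(P → '[' P ']') = { '[' }
  PREDICT(P → c) = { 'c' }
  PREDICT(P → n) = { 'n' }

All predict sets are disjoint. The grammar IS LL(1).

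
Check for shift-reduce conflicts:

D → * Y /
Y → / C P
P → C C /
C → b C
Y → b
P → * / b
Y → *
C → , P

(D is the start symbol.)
A shift-reduce conflict occurs when an LR(0) state has both:
  - a complete (reduce) item [A → α .] (dot at the end), and
  - a shift item [B → β . c γ] (dot before a terminal).

Augment with D' → D and build the canonical LR(0) collection (I0 = CLOSURE({[D' → . D]}), then GOTO on every symbol after a dot until no new states appear). It has 20 states:
  I0: { [D → . * Y /], [D' → . D] }  — shift
  I1: { [D → * . Y /], [Y → . *], [Y → . / C P], [Y → . b] }  — shift
  I2: { [D' → D .] }  — accept
  I3: { [Y → * .] }  — reduce
  I4: { [C → . , P], [C → . b C], [Y → / . C P] }  — shift
  I5: { [D → * Y . /] }  — shift
  I6: { [Y → b .] }  — reduce
  I7: { [D → * Y / .] }  — reduce
  I8: { [C → , . P], [C → . , P], [C → . b C], [P → . * / b], [P → . C C /] }  — shift
  I9: { [C → . , P], [C → . b C], [P → . * / b], [P → . C C /], [Y → / C . P] }  — shift
  I10: { [C → . , P], [C → . b C], [C → b . C] }  — shift
  I11: { [C → b C .] }  — reduce
  I12: { [P → * . / b] }  — shift
  I13: { [C → . , P], [C → . b C], [P → C . C /] }  — shift
  I14: { [Y → / C P .] }  — reduce
  I15: { [P → C C . /] }  — shift
  I16: { [P → C C / .] }  — reduce
  I17: { [P → * / . b] }  — shift
  I18: { [P → * / b .] }  — reduce
  I19: { [C → , P .] }  — reduce

No state contains both a complete item and a shift item.

Answer: No shift-reduce conflicts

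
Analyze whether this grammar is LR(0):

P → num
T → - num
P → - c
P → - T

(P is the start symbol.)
Yes, the grammar is LR(0)

Augment with P' → P and build the canonical LR(0) collection (I0 = CLOSURE({[P' → . P]}), then GOTO on every symbol after a dot until no new states appear). It has 8 states:
  I0: { [P → . - T], [P → . - c], [P → . num], [P' → . P] }  — shift
  I1: { [P → - . T], [P → - . c], [T → . - num] }  — shift
  I2: { [P' → P .] }  — accept
  I3: { [P → num .] }  — reduce
  I4: { [T → - . num] }  — shift
  I5: { [P → - T .] }  — reduce
  I6: { [P → - c .] }  — reduce
  I7: { [T → - num .] }  — reduce

Every state is either a pure shift/goto state or contains exactly one complete item and nothing to shift — no conflicts. The grammar is LR(0).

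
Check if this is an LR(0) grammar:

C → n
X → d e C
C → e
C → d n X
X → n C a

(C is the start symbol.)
Augment with C' → C and build the canonical LR(0) collection (I0 = CLOSURE({[C' → . C]}), then GOTO on every symbol after a dot until no new states appear). It has 13 states:
  I0: { [C → . d n X], [C → . e], [C → . n], [C' → . C] }  — shift
  I1: { [C' → C .] }  — accept
  I2: { [C → d . n X] }  — shift
  I3: { [C → e .] }  — reduce
  I4: { [C → n .] }  — reduce
  I5: { [C → d n . X], [X → . d e C], [X → . n C a] }  — shift
  I6: { [C → d n X .] }  — reduce
  I7: { [X → d . e C] }  — shift
  I8: { [C → . d n X], [C → . e], [C → . n], [X → n . C a] }  — shift
  I9: { [X → n C . a] }  — shift
  I10: { [X → n C a .] }  — reduce
  I11: { [C → . d n X], [C → . e], [C → . n], [X → d e . C] }  — shift
  I12: { [X → d e C .] }  — reduce

Every state is either a pure shift/goto state or contains exactly one complete item and nothing to shift — no conflicts. The grammar is LR(0).

Answer: Yes, the grammar is LR(0)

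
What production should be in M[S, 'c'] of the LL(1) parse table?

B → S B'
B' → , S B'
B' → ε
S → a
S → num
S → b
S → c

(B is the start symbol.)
S → c

To find M[S, 'c'], we find productions for S where 'c' is in the predict set (PREDICT(N → α) = (FIRST(α) \ {ε}) ∪ (FOLLOW(N) if α ⇒* ε)).

S → a: PREDICT = { 'a' }
S → num: PREDICT = { 'num' }
S → b: PREDICT = { 'b' }
S → c: PREDICT = { 'c' }
  'c' is in predict set, so this production goes in M[S, 'c']

M[S, 'c'] = S → c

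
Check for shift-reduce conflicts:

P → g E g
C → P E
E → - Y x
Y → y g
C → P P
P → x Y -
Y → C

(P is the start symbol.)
No shift-reduce conflicts

Augment with P' → P and build the canonical LR(0) collection (I0 = CLOSURE({[P' → . P]}), then GOTO on every symbol after a dot until no new states appear). It has 17 states:
  I0: { [P → . g E g], [P → . x Y -], [P' → . P] }  — shift
  I1: { [P' → P .] }  — accept
  I2: { [E → . - Y x], [P → g . E g] }  — shift
  I3: { [C → . P E], [C → . P P], [P → . g E g], [P → . x Y -], [P → x . Y -], [Y → . C], [Y → . y g] }  — shift
  I4: { [Y → C .] }  — reduce
  I5: { [C → P . E], [C → P . P], [E → . - Y x], [P → . g E g], [P → . x Y -] }  — shift
  I6: { [P → x Y . -] }  — shift
  I7: { [Y → y . g] }  — shift
  I8: { [Y → y g .] }  — reduce
  I9: { [P → x Y - .] }  — reduce
  I10: { [C → . P E], [C → . P P], [E → - . Y x], [P → . g E g], [P → . x Y -], [Y → . C], [Y → . y g] }  — shift
  I11: { [C → P E .] }  — reduce
  I12: { [C → P P .] }  — reduce
  I13: { [E → - Y . x] }  — shift
  I14: { [E → - Y x .] }  — reduce
  I15: { [P → g E . g] }  — shift
  I16: { [P → g E g .] }  — reduce

No state contains both a complete item and a shift item.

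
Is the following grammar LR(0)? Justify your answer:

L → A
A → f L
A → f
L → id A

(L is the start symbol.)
A grammar is LR(0) if no state in the canonical LR(0) collection has:
  - both a shift item (dot before a terminal) and a complete item (shift-reduce conflict), or
  - two or more complete items (reduce-reduce conflict; the accept item [L' → L .] counts as a complete item here).

Augment with L' → L and build the canonical LR(0) collection (I0 = CLOSURE({[L' → . L]}), then GOTO on every symbol after a dot until no new states appear). It has 7 states:
  I0: { [A → . f L], [A → . f], [L → . A], [L → . id A], [L' → . L] }  — shift
  I1: { [L → A .] }  — reduce
  I2: { [L' → L .] }  — accept
  I3: { [A → . f L], [A → . f], [A → f . L], [A → f .], [L → . A], [L → . id A] }  — shift, reduce
  I4: { [A → . f L], [A → . f], [L → id . A] }  — shift
  I5: { [L → id A .] }  — reduce
  I6: { [A → f L .] }  — reduce

Conflict in state I3:
  Shift-reduce conflict between [A → f .] and [A → . f]
So the grammar is NOT LR(0).

Answer: No. Shift-reduce conflict between [A → f .] and [A → . f]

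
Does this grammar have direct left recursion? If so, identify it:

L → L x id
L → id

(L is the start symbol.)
L → L x id: LEFT RECURSIVE (starts with L)
L → id: starts with id

The grammar has direct left recursion on: L.

Answer: Yes, L is left-recursive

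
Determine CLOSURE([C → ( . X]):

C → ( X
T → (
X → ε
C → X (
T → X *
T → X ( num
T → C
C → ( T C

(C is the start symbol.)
{ [C → ( . X], [X → .] }

To compute CLOSURE, for each item [A → α.Bβ] where B is a non-terminal, add [B → .γ] for all productions B → γ; repeat for the newly added items until nothing changes.

Start with: [C → ( . X]
  [C → ( . X] has the dot before X: add [X → .]
No further items can be added.

CLOSURE = { [C → ( . X], [X → .] }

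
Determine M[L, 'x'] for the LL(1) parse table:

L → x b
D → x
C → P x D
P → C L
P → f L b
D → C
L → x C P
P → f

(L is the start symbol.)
To find M[L, 'x'], we find productions for L where 'x' is in the predict set (PREDICT(N → α) = (FIRST(α) \ {ε}) ∪ (FOLLOW(N) if α ⇒* ε)).

L → x b: PREDICT = { 'x' }
  'x' is in predict set, so this production goes in M[L, 'x']
L → x C P: PREDICT = { 'x' }
  'x' is in predict set, so this production goes in M[L, 'x']

M[L, 'x'] = L → x b, L → x C P  (a multiply-defined cell — the grammar is not LL(1))

Answer: L → x b, L → x C P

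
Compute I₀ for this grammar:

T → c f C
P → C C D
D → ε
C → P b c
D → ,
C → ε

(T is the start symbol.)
First, augment the grammar with T' → T
I₀ = CLOSURE({ [T' → . T] }):
  [T' → . T] has the dot before T: add [T → . c f C]
No further items can be added.

I₀ = { [T → . c f C], [T' → . T] }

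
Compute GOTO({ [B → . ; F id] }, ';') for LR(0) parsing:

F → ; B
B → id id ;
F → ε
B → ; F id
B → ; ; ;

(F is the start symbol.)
{ [B → ; . F id], [F → . ; B], [F → .] }

GOTO(I, ';') = CLOSURE({ [A → αX.β] : [A → α.Xβ] ∈ I, X = ';' })

Items with dot before ';', with the dot advanced:
  [B → . ; F id] → [B → ; . F id]
Closure of the advanced items:
  [B → ; . F id] has the dot before F: add [F → . ; B], [F → .]

GOTO = { [B → ; . F id], [F → . ; B], [F → .] }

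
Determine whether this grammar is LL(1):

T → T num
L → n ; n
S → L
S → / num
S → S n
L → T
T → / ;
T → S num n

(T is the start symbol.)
A grammar is LL(1) if for each non-terminal N with multiple productions, the predict sets of those productions are pairwise disjoint, where PREDICT(N → α) = (FIRST(α) \ {ε}) ∪ (FOLLOW(N) if α ⇒* ε).

Relevant sets:
  FIRST(T) = { '/', 'n' }
  FIRST(S) = { '/', 'n' }
  FIRST(L) = { '/', 'n' }

For T:
  PREDICT(T → T num) = { '/', 'n' }
  PREDICT(T → '/' ';') = { '/' }
  PREDICT(T → S num n) = { '/', 'n' }
For L:
  PREDICT(L → n ';' n) = { 'n' }
  PREDICT(L → T) = { '/', 'n' }
For S:
  PREDICT(S → L) = { '/', 'n' }
  PREDICT(S → '/' num) = { '/' }
  PREDICT(S → S n) = { '/', 'n' }

Conflict found: Predict set conflict for T: { '/' }
The grammar is NOT LL(1).

Answer: No. Predict set conflict for T: { '/' }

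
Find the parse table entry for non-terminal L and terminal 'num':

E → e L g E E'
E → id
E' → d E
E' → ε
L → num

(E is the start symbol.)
To find M[L, 'num'], we find productions for L where 'num' is in the predict set (PREDICT(N → α) = (FIRST(α) \ {ε}) ∪ (FOLLOW(N) if α ⇒* ε)).

L → num: PREDICT = { 'num' }
  'num' is in predict set, so this production goes in M[L, 'num']

M[L, 'num'] = L → num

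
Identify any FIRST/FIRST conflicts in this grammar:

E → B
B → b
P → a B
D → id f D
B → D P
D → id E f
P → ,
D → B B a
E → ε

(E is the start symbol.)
Yes. B → b / B → D P on { 'b' }; D → id f D / D → id E f on { 'id' }; D → id f D / D → B B a on { 'id' }; D → id E f / D → B B a on { 'id' }

A FIRST/FIRST conflict occurs when two productions N → α and N → β for the same non-terminal have FIRST(α) ∩ FIRST(β) ≠ ∅ (with ε ∈ FIRST of a nullable right-hand side, so two nullable alternatives also conflict).

FIRST sets of the non-terminals at (or reachable through a nullable prefix from) the front of some alternative:
  FIRST(B) = { 'b', 'id' }
  FIRST(D) = { 'b', 'id' }

Productions for E:
  E → B: FIRST = { 'b', 'id' }
  E → ε: FIRST = { ε }
Productions for B:
  B → b: FIRST = { 'b' }
  B → D P: FIRST = { 'b', 'id' }
Productions for P:
  P → a B: FIRST = { 'a' }
  P → ,: FIRST = { ',' }
Productions for D:
  D → id f D: FIRST = { 'id' }
  D → id E f: FIRST = { 'id' }
  D → B B a: FIRST = { 'b', 'id' }

Conflict for B: B → b and B → D P
  Overlap: { 'b' }
Conflict for D: D → id f D and D → id E f
  Overlap: { 'id' }
Conflict for D: D → id f D and D → B B a
  Overlap: { 'id' }
Conflict for D: D → id E f and D → B B a
  Overlap: { 'id' }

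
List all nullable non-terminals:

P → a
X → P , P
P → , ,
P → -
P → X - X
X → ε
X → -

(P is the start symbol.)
{ 'X' }

ε-productions: X → ε
So X is immediately nullable.
No further non-terminal can be added: every production for the remaining non-terminals contains a terminal or a non-nullable non-terminal.
Nullable = { 'X' }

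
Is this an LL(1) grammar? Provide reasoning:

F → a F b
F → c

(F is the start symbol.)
Yes, the grammar is LL(1).

A grammar is LL(1) if for each non-terminal N with multiple productions, the predict sets of those productions are pairwise disjoint, where PREDICT(N → α) = (FIRST(α) \ {ε}) ∪ (FOLLOW(N) if α ⇒* ε).

For F:
  PREDICT(F → a F b) = { 'a' }
  PREDICT(F → c) = { 'c' }

All predict sets are disjoint. The grammar IS LL(1).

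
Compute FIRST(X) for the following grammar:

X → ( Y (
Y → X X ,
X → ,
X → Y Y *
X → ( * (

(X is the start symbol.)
{ '(', ',' }

To compute FIRST(X), examine every production with X on the left-hand side, reading each right-hand side left to right until a non-nullable symbol is reached.

FIRST sets of the other non-terminals involved (by the same procedure, iterated to a fixed point):
  FIRST(Y) = { '(', ',' }

From X → ( Y (:
  - '(' is a terminal: add '(' and stop
From X → ,:
  - ',' is a terminal: add ',' and stop
From X → Y Y *:
  - Y is a non-terminal: add FIRST(Y) \ {ε} = { '(', ',' }
    Y is not nullable, so stop
From X → ( * (:
  - '(' is a terminal: add '(' and stop

Collecting: FIRST(X) = { '(', ',' }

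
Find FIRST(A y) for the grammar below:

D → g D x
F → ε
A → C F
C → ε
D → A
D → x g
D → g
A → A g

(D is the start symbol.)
FIRST sets of the non-terminals involved (from the grammar, by fixed-point iteration):
  FIRST(A) = { 'g', ε }

To compute FIRST(A y), process the symbols left to right:
Symbol A is a non-terminal. Add FIRST(A) \ {ε} = { 'g' }
A is nullable (ε ∈ FIRST(A)), continue to the next symbol.
Symbol y is a terminal. Add 'y' and stop.
FIRST(A y) = { 'g', 'y' }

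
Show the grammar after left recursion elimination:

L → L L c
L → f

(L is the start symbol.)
L is directly left-recursive. The standard transformation for
  A → A α₁ | ... | A α_m | β₁ | ... | β_n
is
  A  → β₁ A' | ... | β_n A'
  A' → α₁ A' | ... | α_m A' | ε

L → f becomes L → f L'
L → L L c becomes L' → L c L'
Add L' → ε

Resulting grammar:
L → f L'
L' → L c L'
L' → ε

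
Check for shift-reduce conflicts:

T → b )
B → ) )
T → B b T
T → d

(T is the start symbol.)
No shift-reduce conflicts

Augment with T' → T and build the canonical LR(0) collection (I0 = CLOSURE({[T' → . T]}), then GOTO on every symbol after a dot until no new states appear). It has 10 states:
  I0: { [B → . ) )], [T → . B b T], [T → . b )], [T → . d], [T' → . T] }  — shift
  I1: { [B → ) . )] }  — shift
  I2: { [T → B . b T] }  — shift
  I3: { [T' → T .] }  — accept
  I4: { [T → b . )] }  — shift
  I5: { [T → d .] }  — reduce
  I6: { [T → b ) .] }  — reduce
  I7: { [B → . ) )], [T → . B b T], [T → . b )], [T → . d], [T → B b . T] }  — shift
  I8: { [T → B b T .] }  — reduce
  I9: { [B → ) ) .] }  — reduce

No state contains both a complete item and a shift item.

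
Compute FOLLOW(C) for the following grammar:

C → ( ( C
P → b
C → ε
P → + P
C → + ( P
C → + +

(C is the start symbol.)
C is the start symbol, so $ ∈ FOLLOW(C).
In C → ( ( C: C is at the end; this adds FOLLOW(C) to itself — nothing new

Taking the union: FOLLOW(C) = { $ }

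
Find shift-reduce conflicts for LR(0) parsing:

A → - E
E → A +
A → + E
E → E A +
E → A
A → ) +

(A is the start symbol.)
A shift-reduce conflict occurs when an LR(0) state has both:
  - a complete (reduce) item [A → α .] (dot at the end), and
  - a shift item [B → β . c γ] (dot before a terminal).

Augment with A' → A and build the canonical LR(0) collection (I0 = CLOSURE({[A' → . A]}), then GOTO on every symbol after a dot until no new states appear). It has 12 states:
  I0: { [A → . ) +], [A → . + E], [A → . - E], [A' → . A] }  — shift
  I1: { [A → ) . +] }  — shift
  I2: { [A → + . E], [A → . ) +], [A → . + E], [A → . - E], [E → . A +], [E → . A], [E → . E A +] }  — shift
  I3: { [A → - . E], [A → . ) +], [A → . + E], [A → . - E], [E → . A +], [E → . A], [E → . E A +] }  — shift
  I4: { [A' → A .] }  — accept
  I5: { [E → A . +], [E → A .] }  — shift, reduce
  I6: { [A → - E .], [A → . ) +], [A → . + E], [A → . - E], [E → E . A +] }  — shift, reduce
  I7: { [E → E A . +] }  — shift
  I8: { [E → E A + .] }  — reduce
  I9: { [E → A + .] }  — reduce
  I10: { [A → + E .], [A → . ) +], [A → . + E], [A → . - E], [E → E . A +] }  — shift, reduce
  I11: { [A → ) + .] }  — reduce

I5 contains reduce item [E → A .] and shift item [E → A . +] — shift-reduce conflict.
I6 contains reduce item [A → - E .] and shift items [A → . ) +], [A → . + E], [A → . - E] — shift-reduce conflict.
I10 contains reduce item [A → + E .] and shift items [A → . ) +], [A → . + E], [A → . - E] — shift-reduce conflict.

Answer: Yes — I5: [E → A .] vs [E → A . +]; I6: [A → - E .] vs [A → . ) +]; I10: [A → + E .] vs [A → . ) +]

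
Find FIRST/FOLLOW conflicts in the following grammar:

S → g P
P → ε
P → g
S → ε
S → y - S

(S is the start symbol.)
No FIRST/FOLLOW conflicts.

Nullable non-terminals: P, S.

P: nullable alternative(s) P → ε; FOLLOW(P) = { $ }
  P → ε: FIRST \ {ε} = { } — this is the only nullable alternative, skip
  P → g: FIRST \ {ε} = { 'g' } — disjoint from FOLLOW(P)

S: nullable alternative(s) S → ε; FOLLOW(S) = { $ }
  S → g P: FIRST \ {ε} = { 'g' } — disjoint from FOLLOW(S)
  S → ε: FIRST \ {ε} = { } — this is the only nullable alternative, skip
  S → y - S: FIRST \ {ε} = { 'y' } — disjoint from FOLLOW(S)

No FIRST/FOLLOW conflicts found.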